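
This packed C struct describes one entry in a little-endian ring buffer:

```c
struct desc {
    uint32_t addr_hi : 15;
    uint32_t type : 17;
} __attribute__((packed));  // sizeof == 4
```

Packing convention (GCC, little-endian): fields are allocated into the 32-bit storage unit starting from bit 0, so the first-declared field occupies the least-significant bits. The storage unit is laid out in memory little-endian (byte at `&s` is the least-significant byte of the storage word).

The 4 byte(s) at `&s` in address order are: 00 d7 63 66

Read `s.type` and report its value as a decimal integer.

[0]=0x00 [1]=0xd7 [2]=0x63 [3]=0x66 (little-endian) → word 0x6663d700
addr_hi [0+:15] = (word>>0) & 0x7fff = 22272
type [15+:17] = (word>>15) & 0x1ffff = 52423  ←

52423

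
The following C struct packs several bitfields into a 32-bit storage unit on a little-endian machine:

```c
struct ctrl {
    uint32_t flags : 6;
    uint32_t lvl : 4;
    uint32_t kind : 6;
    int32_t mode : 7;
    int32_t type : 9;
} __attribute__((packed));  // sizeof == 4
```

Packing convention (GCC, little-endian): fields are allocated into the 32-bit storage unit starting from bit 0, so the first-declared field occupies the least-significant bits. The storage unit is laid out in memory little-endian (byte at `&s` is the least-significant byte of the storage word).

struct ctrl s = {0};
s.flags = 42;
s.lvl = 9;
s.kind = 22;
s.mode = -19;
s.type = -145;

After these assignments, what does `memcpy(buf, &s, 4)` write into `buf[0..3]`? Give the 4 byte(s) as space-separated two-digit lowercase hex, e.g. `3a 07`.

flags (6b) val=42 bits=0x2a at bit 0: 0x0000002a
lvl (4b) val=9 bits=0x9 at bit 6: 0x0000026a
kind (6b) val=22 bits=0x16 at bit 10: 0x00005a6a
mode (7b) val=-19 bits=0x6d at bit 16: 0x006d5a6a
type (9b) val=-145 bits=0x16f at bit 23: 0xb7ed5a6a
word = 0xb7ed5a6a → little-endian bytes:
  [0]=0x6a  [1]=0x5a  [2]=0xed  [3]=0xb7

6a 5a ed b7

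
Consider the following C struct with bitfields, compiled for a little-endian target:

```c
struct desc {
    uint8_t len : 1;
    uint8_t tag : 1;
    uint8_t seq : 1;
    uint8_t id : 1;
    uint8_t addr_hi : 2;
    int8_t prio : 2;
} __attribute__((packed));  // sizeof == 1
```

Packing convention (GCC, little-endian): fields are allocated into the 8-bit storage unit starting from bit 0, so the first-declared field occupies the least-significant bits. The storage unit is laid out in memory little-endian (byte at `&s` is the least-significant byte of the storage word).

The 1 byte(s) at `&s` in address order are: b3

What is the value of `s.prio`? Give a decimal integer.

[0]=0xb3 (little-endian) → word 0xb3
len [0+:1] = (word>>0) & 0x1 = 1
tag [1+:1] = (word>>1) & 0x1 = 1
seq [2+:1] = (word>>2) & 0x1 = 0
id [3+:1] = (word>>3) & 0x1 = 0
addr_hi [4+:2] = (word>>4) & 0x3 = 3
prio [6+:2] = (word>>6) & 0x3 = 2  ←
prio signed 2b, MSB=1: 2 - 4 = -2

-2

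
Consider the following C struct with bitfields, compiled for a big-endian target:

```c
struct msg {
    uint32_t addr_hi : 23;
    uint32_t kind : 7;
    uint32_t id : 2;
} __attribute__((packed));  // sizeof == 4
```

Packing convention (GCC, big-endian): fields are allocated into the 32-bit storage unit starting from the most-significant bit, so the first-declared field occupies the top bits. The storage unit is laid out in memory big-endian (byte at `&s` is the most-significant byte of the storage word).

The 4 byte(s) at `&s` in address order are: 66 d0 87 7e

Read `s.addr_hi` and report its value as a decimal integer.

[0]=0x66 [1]=0xd0 [2]=0x87 [3]=0x7e (big-endian) → word 0x66d0877e
addr_hi [9+:23] = (word>>9) & 0x7fffff = 3369027  ←
kind [2+:7] = (word>>2) & 0x7f = 95
id [0+:2] = (word>>0) & 0x3 = 2

3369027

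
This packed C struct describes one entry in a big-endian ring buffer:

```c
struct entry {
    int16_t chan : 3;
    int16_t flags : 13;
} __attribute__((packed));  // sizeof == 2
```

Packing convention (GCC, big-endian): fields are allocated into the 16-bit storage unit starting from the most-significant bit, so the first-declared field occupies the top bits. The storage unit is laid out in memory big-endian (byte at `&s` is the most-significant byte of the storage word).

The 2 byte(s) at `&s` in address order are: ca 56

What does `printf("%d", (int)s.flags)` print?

[0]=0xca [1]=0x56 (big-endian) → word 0xca56
chan [13+:3] = (word>>13) & 0x7 = 6
flags [0+:13] = (word>>0) & 0x1fff = 2646  ←
flags signed 13b, MSB=0: value = 2646

2646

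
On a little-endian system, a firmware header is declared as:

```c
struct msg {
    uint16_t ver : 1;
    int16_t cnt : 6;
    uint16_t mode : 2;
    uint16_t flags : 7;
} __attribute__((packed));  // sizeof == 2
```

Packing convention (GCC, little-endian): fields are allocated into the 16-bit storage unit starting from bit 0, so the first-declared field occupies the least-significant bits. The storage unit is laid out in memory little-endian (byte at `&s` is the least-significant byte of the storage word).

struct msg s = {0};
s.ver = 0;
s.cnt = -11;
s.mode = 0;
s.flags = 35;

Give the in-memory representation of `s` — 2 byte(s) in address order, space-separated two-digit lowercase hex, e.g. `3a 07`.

6a 46

ver:1 = 0 → 0x0 << 0 → word 0x0000
cnt:6 = -11 → 0x35 << 1 → word 0x006a
mode:2 = 0 → 0x0 << 7 → word 0x006a
flags:7 = 35 → 0x23 << 9 → word 0x466a
word = 0x466a → little-endian bytes:
  [0]=0x6a  [1]=0x46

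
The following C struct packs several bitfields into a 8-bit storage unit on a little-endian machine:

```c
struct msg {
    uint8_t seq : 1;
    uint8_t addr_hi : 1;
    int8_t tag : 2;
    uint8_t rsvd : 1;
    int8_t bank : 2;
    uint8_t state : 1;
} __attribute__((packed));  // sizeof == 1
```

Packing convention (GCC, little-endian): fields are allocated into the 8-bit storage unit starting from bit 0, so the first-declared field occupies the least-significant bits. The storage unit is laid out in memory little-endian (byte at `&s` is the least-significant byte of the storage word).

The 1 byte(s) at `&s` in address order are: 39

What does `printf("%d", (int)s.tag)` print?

[0]=0x39 (little-endian) → word 0x39
seq:1 @ bit 0 → (0x39>>0)&0x1 = 0x1
addr_hi:1 @ bit 1 → (0x39>>1)&0x1 = 0x0
tag:2 @ bit 2 → (0x39>>2)&0x3 = 0x2  ←
rsvd:1 @ bit 4 → (0x39>>4)&0x1 = 0x1
bank:2 @ bit 5 → (0x39>>5)&0x3 = 0x1
state:1 @ bit 7 → (0x39>>7)&0x1 = 0x0
tag signed 2b, MSB=1: 2 - 4 = -2

-2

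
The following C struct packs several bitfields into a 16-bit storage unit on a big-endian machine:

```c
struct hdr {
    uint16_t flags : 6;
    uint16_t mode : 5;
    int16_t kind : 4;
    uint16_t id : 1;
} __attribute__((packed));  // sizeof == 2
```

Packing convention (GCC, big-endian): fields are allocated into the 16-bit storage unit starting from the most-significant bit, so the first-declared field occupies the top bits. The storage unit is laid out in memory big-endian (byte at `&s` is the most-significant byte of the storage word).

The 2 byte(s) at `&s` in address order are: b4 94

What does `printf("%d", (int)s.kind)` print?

-6

[0]=0xb4 [1]=0x94 (big-endian) → word 0xb494
flags [10+:6] = (word>>10) & 0x3f = 45
mode [5+:5] = (word>>5) & 0x1f = 4
kind [1+:4] = (word>>1) & 0xf = 10  ←
id [0+:1] = (word>>0) & 0x1 = 0
kind signed 4b, MSB=1: 10 - 16 = -6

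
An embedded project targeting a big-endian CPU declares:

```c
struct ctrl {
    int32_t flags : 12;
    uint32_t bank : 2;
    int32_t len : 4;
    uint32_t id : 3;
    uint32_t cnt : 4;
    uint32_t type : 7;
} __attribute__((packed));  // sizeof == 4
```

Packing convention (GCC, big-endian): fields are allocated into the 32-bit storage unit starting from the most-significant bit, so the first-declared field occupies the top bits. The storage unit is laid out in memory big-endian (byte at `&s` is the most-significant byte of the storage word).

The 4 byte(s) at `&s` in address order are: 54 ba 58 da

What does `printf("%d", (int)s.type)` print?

[0]=0x54 [1]=0xba [2]=0x58 [3]=0xda (big-endian) → word 0x54ba58da
flags [20+:12] = (word>>20) & 0xfff = 1355
bank [18+:2] = (word>>18) & 0x3 = 2
len [14+:4] = (word>>14) & 0xf = 9
id [11+:3] = (word>>11) & 0x7 = 3
cnt [7+:4] = (word>>7) & 0xf = 1
type [0+:7] = (word>>0) & 0x7f = 90  ←

90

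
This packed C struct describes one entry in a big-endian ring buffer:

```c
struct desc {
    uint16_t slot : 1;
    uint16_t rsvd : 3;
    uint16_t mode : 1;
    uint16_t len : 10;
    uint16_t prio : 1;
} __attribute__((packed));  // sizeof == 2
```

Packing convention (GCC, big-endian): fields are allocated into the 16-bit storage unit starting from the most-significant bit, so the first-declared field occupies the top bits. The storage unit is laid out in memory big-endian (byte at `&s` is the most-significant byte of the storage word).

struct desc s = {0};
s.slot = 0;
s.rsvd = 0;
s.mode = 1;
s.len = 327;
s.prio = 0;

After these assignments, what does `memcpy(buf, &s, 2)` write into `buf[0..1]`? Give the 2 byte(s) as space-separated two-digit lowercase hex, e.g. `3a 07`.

0a 8e

slot:1 = 0 → 0x0 << 15 → word 0x0000
rsvd:3 = 0 → 0x0 << 12 → word 0x0000
mode:1 = 1 → 0x1 << 11 → word 0x0800
len:10 = 327 → 0x147 << 1 → word 0x0a8e
prio:1 = 0 → 0x0 << 0 → word 0x0a8e
word = 0x0a8e → big-endian bytes:
  [0]=0x0a  [1]=0x8e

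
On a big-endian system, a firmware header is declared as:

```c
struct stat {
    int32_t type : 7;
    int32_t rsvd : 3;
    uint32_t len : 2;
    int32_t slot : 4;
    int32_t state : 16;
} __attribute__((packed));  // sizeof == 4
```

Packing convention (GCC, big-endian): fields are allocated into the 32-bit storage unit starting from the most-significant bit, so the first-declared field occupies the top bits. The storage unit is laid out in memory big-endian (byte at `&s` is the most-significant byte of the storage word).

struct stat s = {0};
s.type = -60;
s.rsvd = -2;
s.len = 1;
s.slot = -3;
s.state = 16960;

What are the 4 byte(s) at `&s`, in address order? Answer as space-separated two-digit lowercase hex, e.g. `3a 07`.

89 9d 42 40

type:7 = -60 → 0x44 << 25 → word 0x88000000
rsvd:3 = -2 → 0x6 << 22 → word 0x89800000
len:2 = 1 → 0x1 << 20 → word 0x89900000
slot:4 = -3 → 0xd << 16 → word 0x899d0000
state:16 = 16960 → 0x4240 << 0 → word 0x899d4240
word = 0x899d4240 → big-endian bytes:
  [0]=0x89  [1]=0x9d  [2]=0x42  [3]=0x40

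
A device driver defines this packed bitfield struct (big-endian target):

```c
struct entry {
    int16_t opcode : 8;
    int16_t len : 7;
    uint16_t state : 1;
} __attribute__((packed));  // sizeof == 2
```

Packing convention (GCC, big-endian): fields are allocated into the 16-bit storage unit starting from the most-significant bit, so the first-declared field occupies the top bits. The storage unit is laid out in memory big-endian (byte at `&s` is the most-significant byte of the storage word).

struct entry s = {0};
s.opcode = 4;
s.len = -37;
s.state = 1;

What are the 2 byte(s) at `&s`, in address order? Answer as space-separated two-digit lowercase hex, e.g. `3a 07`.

04 b7

[8+:8] opcode=4 & 0xff = 0x4; word=0x0400
[1+:7] len=-37 & 0x7f = 0x5b; word=0x04b6
[0+:1] state=1 & 0x1 = 0x1; word=0x04b7
word = 0x04b7 → big-endian bytes:
  [0]=0x04  [1]=0xb7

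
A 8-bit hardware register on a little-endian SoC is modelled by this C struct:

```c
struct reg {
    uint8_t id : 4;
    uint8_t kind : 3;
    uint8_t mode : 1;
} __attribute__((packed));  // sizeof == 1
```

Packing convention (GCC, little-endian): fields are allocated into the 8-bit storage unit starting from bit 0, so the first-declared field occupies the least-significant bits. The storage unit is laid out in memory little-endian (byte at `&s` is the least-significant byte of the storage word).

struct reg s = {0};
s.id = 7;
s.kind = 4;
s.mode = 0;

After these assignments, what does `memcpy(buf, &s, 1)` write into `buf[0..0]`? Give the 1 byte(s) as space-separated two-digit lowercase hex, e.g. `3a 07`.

47

id (4b) val=7 bits=0x7 at bit 0: 0x07
kind (3b) val=4 bits=0x4 at bit 4: 0x47
mode (1b) val=0 bits=0x0 at bit 7: 0x47
word = 0x47 → little-endian bytes:
  [0]=0x47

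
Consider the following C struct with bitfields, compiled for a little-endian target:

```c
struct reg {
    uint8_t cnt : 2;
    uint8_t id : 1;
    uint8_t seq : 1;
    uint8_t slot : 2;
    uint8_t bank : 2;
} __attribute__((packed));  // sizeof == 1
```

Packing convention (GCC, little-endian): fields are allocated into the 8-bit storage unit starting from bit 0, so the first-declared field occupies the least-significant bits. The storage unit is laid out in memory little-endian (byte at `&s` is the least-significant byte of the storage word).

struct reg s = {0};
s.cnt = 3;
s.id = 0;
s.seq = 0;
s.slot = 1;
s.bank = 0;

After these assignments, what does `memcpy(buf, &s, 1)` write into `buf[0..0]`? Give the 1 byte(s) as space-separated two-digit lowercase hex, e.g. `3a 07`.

13

[0+:2] cnt=3 & 0x3 = 0x3; word=0x03
[2+:1] id=0 & 0x1 = 0x0; word=0x03
[3+:1] seq=0 & 0x1 = 0x0; word=0x03
[4+:2] slot=1 & 0x3 = 0x1; word=0x13
[6+:2] bank=0 & 0x3 = 0x0; word=0x13
word = 0x13 → little-endian bytes:
  [0]=0x13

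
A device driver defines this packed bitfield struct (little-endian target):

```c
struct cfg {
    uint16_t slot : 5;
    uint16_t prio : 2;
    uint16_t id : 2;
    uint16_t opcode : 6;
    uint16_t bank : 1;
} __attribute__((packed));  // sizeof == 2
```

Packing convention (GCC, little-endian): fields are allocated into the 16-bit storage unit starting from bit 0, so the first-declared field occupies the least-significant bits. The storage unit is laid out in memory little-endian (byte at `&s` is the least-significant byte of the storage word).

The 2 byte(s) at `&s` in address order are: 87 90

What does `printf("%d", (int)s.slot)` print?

[0]=0x87 [1]=0x90 (little-endian) → word 0x9087
slot [0+:5] = (word>>0) & 0x1f = 7  ←
prio [5+:2] = (word>>5) & 0x3 = 0
id [7+:2] = (word>>7) & 0x3 = 1
opcode [9+:6] = (word>>9) & 0x3f = 8
bank [15+:1] = (word>>15) & 0x1 = 1

7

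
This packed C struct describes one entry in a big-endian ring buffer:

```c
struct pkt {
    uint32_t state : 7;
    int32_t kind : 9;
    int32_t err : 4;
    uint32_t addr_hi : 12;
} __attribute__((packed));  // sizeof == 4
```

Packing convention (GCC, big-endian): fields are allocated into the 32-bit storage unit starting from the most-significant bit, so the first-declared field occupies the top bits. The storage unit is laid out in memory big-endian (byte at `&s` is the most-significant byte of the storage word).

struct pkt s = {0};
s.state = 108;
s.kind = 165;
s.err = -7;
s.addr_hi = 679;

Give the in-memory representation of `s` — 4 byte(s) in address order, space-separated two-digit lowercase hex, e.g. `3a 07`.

d8 a5 92 a7

state (7b) val=108 bits=0x6c at bit 25: 0xd8000000
kind (9b) val=165 bits=0xa5 at bit 16: 0xd8a50000
err (4b) val=-7 bits=0x9 at bit 12: 0xd8a59000
addr_hi (12b) val=679 bits=0x2a7 at bit 0: 0xd8a592a7
word = 0xd8a592a7 → big-endian bytes:
  [0]=0xd8  [1]=0xa5  [2]=0x92  [3]=0xa7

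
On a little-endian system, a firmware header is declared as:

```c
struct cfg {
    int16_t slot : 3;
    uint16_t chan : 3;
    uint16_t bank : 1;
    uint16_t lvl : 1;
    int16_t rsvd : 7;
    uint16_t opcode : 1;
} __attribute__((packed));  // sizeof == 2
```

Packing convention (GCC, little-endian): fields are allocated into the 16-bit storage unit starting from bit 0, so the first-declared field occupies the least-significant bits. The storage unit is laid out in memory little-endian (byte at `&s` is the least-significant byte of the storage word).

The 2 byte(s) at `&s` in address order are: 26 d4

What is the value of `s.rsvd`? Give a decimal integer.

[0]=0x26 [1]=0xd4 (little-endian) → word 0xd426
slot [0+:3] = (word>>0) & 0x7 = 6
chan [3+:3] = (word>>3) & 0x7 = 4
bank [6+:1] = (word>>6) & 0x1 = 0
lvl [7+:1] = (word>>7) & 0x1 = 0
rsvd [8+:7] = (word>>8) & 0x7f = 84  ←
opcode [15+:1] = (word>>15) & 0x1 = 1
rsvd signed 7b, MSB=1: 84 - 128 = -44

-44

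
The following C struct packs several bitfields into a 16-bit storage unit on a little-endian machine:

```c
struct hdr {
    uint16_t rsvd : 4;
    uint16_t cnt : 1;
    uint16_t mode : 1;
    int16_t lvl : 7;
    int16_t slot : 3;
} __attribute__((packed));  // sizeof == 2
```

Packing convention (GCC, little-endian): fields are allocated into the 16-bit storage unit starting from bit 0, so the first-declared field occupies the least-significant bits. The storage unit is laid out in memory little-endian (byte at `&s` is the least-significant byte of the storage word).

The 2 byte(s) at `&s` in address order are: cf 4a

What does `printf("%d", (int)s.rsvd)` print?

[0]=0xcf [1]=0x4a (little-endian) → word 0x4acf
rsvd:4 @ bit 0 → (0x4acf>>0)&0xf = 0xf  ←
cnt:1 @ bit 4 → (0x4acf>>4)&0x1 = 0x0
mode:1 @ bit 5 → (0x4acf>>5)&0x1 = 0x0
lvl:7 @ bit 6 → (0x4acf>>6)&0x7f = 0x2b
slot:3 @ bit 13 → (0x4acf>>13)&0x7 = 0x2

15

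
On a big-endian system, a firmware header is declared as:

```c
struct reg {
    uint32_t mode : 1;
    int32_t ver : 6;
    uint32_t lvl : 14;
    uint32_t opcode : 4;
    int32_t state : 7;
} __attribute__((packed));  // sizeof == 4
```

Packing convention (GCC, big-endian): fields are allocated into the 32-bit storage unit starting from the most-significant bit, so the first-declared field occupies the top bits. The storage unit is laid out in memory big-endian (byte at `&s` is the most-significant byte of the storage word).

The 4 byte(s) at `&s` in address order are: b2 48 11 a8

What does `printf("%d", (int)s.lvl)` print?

2306

[0]=0xb2 [1]=0x48 [2]=0x11 [3]=0xa8 (big-endian) → word 0xb24811a8
mode:1 @ bit 31 → (0xb24811a8>>31)&0x1 = 0x1
ver:6 @ bit 25 → (0xb24811a8>>25)&0x3f = 0x19
lvl:14 @ bit 11 → (0xb24811a8>>11)&0x3fff = 0x902  ←
opcode:4 @ bit 7 → (0xb24811a8>>7)&0xf = 0x3
state:7 @ bit 0 → (0xb24811a8>>0)&0x7f = 0x28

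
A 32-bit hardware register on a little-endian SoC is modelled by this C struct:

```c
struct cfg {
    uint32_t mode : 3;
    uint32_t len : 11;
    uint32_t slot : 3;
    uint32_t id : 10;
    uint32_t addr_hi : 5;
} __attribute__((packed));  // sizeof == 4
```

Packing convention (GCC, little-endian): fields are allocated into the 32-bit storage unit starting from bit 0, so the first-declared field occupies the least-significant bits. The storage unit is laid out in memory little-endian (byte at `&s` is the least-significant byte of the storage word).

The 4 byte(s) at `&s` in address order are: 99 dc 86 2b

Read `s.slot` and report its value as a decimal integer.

[0]=0x99 [1]=0xdc [2]=0x86 [3]=0x2b (little-endian) → word 0x2b86dc99
mode [0+:3] = (word>>0) & 0x7 = 1
len [3+:11] = (word>>3) & 0x7ff = 915
slot [14+:3] = (word>>14) & 0x7 = 3  ←
id [17+:10] = (word>>17) & 0x3ff = 451
addr_hi [27+:5] = (word>>27) & 0x1f = 5

3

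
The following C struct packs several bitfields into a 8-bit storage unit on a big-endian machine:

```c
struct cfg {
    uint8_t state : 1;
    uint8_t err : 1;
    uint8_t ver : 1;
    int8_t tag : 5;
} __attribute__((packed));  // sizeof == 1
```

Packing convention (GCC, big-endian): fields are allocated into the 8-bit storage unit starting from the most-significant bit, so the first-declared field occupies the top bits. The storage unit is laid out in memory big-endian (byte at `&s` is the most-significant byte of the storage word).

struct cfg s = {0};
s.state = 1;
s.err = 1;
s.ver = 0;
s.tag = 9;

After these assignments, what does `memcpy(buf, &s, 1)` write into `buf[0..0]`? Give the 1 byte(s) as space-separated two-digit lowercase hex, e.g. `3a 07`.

c9

[7+:1] state=1 & 0x1 = 0x1; word=0x80
[6+:1] err=1 & 0x1 = 0x1; word=0xc0
[5+:1] ver=0 & 0x1 = 0x0; word=0xc0
[0+:5] tag=9 & 0x1f = 0x9; word=0xc9
word = 0xc9 → big-endian bytes:
  [0]=0xc9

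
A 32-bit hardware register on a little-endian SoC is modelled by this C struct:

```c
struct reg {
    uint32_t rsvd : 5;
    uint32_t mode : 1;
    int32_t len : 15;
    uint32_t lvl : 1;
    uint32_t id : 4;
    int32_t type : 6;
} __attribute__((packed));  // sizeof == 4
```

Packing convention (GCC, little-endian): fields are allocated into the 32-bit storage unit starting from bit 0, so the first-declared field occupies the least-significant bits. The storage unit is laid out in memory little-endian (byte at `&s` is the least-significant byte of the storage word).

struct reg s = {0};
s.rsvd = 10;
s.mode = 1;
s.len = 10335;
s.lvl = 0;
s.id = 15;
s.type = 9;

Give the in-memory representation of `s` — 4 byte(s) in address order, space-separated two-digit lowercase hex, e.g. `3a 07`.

rsvd (5b) val=10 bits=0xa at bit 0: 0x0000000a
mode (1b) val=1 bits=0x1 at bit 5: 0x0000002a
len (15b) val=10335 bits=0x285f at bit 6: 0x000a17ea
lvl (1b) val=0 bits=0x0 at bit 21: 0x000a17ea
id (4b) val=15 bits=0xf at bit 22: 0x03ca17ea
type (6b) val=9 bits=0x9 at bit 26: 0x27ca17ea
word = 0x27ca17ea → little-endian bytes:
  [0]=0xea  [1]=0x17  [2]=0xca  [3]=0x27

ea 17 ca 27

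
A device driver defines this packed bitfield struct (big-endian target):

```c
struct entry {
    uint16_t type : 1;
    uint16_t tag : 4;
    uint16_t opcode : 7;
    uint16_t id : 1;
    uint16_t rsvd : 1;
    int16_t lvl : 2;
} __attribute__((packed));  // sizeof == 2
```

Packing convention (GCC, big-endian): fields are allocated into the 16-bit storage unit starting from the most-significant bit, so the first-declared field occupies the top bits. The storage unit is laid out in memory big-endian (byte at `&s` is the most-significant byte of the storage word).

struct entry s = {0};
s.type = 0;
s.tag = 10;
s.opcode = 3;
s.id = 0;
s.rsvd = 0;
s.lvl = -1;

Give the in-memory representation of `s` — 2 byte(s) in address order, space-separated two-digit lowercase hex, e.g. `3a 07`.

[15+:1] type=0 & 0x1 = 0x0; word=0x0000
[11+:4] tag=10 & 0xf = 0xa; word=0x5000
[4+:7] opcode=3 & 0x7f = 0x3; word=0x5030
[3+:1] id=0 & 0x1 = 0x0; word=0x5030
[2+:1] rsvd=0 & 0x1 = 0x0; word=0x5030
[0+:2] lvl=-1 & 0x3 = 0x3; word=0x5033
word = 0x5033 → big-endian bytes:
  [0]=0x50  [1]=0x33

50 33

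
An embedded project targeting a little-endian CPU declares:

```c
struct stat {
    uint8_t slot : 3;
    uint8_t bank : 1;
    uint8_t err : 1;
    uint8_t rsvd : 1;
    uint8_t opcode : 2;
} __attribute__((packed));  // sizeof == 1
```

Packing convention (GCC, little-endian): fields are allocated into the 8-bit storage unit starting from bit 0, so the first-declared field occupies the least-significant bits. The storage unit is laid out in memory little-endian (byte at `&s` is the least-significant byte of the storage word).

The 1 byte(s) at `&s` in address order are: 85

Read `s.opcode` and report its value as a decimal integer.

2

[0]=0x85 (little-endian) → word 0x85
slot:3 @ bit 0 → (0x85>>0)&0x7 = 0x5
bank:1 @ bit 3 → (0x85>>3)&0x1 = 0x0
err:1 @ bit 4 → (0x85>>4)&0x1 = 0x0
rsvd:1 @ bit 5 → (0x85>>5)&0x1 = 0x0
opcode:2 @ bit 6 → (0x85>>6)&0x3 = 0x2  ←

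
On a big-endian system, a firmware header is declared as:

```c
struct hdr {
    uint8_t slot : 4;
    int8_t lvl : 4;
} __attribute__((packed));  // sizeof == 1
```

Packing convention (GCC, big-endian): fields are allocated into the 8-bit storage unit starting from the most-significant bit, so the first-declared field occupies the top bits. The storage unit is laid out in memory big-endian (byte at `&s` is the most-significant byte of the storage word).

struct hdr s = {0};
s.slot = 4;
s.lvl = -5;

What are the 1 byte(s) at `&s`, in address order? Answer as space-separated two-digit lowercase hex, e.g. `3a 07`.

4b

slot:4 = 4 → 0x4 << 4 → word 0x40
lvl:4 = -5 → 0xb << 0 → word 0x4b
word = 0x4b → big-endian bytes:
  [0]=0x4b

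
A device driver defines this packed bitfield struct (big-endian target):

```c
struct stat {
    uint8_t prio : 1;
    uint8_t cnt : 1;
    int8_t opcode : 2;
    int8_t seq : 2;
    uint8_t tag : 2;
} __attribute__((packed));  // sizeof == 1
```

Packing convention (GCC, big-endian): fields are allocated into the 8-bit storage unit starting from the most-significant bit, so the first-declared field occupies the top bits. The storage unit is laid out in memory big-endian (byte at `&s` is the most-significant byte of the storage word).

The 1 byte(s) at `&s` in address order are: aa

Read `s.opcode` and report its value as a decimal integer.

[0]=0xaa (big-endian) → word 0xaa
prio:1 @ bit 7 → (0xaa>>7)&0x1 = 0x1
cnt:1 @ bit 6 → (0xaa>>6)&0x1 = 0x0
opcode:2 @ bit 4 → (0xaa>>4)&0x3 = 0x2  ←
seq:2 @ bit 2 → (0xaa>>2)&0x3 = 0x2
tag:2 @ bit 0 → (0xaa>>0)&0x3 = 0x2
opcode signed 2b, MSB=1: 2 - 4 = -2

-2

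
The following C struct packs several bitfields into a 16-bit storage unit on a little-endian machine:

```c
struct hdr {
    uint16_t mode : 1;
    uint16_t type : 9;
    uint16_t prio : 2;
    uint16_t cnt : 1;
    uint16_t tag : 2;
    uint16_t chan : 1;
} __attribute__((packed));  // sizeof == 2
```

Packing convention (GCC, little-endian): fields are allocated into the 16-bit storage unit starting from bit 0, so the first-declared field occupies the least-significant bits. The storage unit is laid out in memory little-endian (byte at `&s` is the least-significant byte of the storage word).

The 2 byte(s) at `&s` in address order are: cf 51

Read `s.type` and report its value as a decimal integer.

231

[0]=0xcf [1]=0x51 (little-endian) → word 0x51cf
mode:1 @ bit 0 → (0x51cf>>0)&0x1 = 0x1
type:9 @ bit 1 → (0x51cf>>1)&0x1ff = 0xe7  ←
prio:2 @ bit 10 → (0x51cf>>10)&0x3 = 0x0
cnt:1 @ bit 12 → (0x51cf>>12)&0x1 = 0x1
tag:2 @ bit 13 → (0x51cf>>13)&0x3 = 0x2
chan:1 @ bit 15 → (0x51cf>>15)&0x1 = 0x0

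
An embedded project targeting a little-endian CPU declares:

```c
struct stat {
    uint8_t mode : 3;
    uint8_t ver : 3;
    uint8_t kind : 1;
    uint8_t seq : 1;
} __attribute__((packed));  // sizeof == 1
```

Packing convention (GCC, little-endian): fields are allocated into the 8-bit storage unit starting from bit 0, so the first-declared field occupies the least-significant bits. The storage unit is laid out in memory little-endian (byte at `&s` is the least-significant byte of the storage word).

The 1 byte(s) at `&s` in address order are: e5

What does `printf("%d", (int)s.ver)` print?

4

[0]=0xe5 (little-endian) → word 0xe5
mode:3 @ bit 0 → (0xe5>>0)&0x7 = 0x5
ver:3 @ bit 3 → (0xe5>>3)&0x7 = 0x4  ←
kind:1 @ bit 6 → (0xe5>>6)&0x1 = 0x1
seq:1 @ bit 7 → (0xe5>>7)&0x1 = 0x1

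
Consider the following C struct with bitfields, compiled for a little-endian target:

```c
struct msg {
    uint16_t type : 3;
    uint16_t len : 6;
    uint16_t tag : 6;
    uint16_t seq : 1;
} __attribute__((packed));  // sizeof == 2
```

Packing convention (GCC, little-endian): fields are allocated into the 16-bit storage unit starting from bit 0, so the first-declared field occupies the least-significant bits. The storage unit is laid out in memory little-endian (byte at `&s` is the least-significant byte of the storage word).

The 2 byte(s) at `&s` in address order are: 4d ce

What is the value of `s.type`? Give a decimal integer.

[0]=0x4d [1]=0xce (little-endian) → word 0xce4d
type [0+:3] = (word>>0) & 0x7 = 5  ←
len [3+:6] = (word>>3) & 0x3f = 9
tag [9+:6] = (word>>9) & 0x3f = 39
seq [15+:1] = (word>>15) & 0x1 = 1

5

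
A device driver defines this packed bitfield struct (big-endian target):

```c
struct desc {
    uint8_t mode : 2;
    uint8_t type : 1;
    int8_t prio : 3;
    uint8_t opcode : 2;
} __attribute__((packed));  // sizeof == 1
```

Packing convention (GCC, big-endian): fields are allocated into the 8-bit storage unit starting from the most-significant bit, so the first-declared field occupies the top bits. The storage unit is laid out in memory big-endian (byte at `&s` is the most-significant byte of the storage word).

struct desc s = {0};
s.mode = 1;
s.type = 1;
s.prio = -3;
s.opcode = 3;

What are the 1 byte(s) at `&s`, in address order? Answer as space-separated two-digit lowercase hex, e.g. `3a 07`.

77

mode:2 = 1 → 0x1 << 6 → word 0x40
type:1 = 1 → 0x1 << 5 → word 0x60
prio:3 = -3 → 0x5 << 2 → word 0x74
opcode:2 = 3 → 0x3 << 0 → word 0x77
word = 0x77 → big-endian bytes:
  [0]=0x77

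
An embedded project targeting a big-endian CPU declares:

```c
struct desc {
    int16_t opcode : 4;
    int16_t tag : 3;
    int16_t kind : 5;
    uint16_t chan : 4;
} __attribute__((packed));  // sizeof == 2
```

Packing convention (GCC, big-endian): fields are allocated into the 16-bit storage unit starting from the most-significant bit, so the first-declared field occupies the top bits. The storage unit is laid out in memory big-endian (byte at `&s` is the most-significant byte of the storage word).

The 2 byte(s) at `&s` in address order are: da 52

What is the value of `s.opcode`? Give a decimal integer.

-3

[0]=0xda [1]=0x52 (big-endian) → word 0xda52
opcode [12+:4] = (word>>12) & 0xf = 13  ←
tag [9+:3] = (word>>9) & 0x7 = 5
kind [4+:5] = (word>>4) & 0x1f = 5
chan [0+:4] = (word>>0) & 0xf = 2
opcode signed 4b, MSB=1: 13 - 16 = -3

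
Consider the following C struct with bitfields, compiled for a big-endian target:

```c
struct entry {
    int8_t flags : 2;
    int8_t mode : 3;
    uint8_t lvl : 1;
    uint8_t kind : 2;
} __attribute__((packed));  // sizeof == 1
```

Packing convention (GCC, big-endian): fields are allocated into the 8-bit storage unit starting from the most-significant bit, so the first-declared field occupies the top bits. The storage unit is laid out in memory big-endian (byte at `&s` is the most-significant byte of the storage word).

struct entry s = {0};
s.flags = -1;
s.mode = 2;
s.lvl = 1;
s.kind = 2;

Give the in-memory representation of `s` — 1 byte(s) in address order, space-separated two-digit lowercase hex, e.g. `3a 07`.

d6

[6+:2] flags=-1 & 0x3 = 0x3; word=0xc0
[3+:3] mode=2 & 0x7 = 0x2; word=0xd0
[2+:1] lvl=1 & 0x1 = 0x1; word=0xd4
[0+:2] kind=2 & 0x3 = 0x2; word=0xd6
word = 0xd6 → big-endian bytes:
  [0]=0xd6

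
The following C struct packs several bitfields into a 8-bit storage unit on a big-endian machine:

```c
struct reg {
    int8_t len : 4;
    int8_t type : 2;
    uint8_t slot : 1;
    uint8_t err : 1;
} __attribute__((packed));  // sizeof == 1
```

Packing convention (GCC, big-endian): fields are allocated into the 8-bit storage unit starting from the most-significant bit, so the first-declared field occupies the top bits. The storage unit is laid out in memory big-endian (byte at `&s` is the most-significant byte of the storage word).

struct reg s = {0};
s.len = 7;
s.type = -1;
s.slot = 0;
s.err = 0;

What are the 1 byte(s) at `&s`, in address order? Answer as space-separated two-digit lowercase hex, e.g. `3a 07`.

[4+:4] len=7 & 0xf = 0x7; word=0x70
[2+:2] type=-1 & 0x3 = 0x3; word=0x7c
[1+:1] slot=0 & 0x1 = 0x0; word=0x7c
[0+:1] err=0 & 0x1 = 0x0; word=0x7c
word = 0x7c → big-endian bytes:
  [0]=0x7c

7c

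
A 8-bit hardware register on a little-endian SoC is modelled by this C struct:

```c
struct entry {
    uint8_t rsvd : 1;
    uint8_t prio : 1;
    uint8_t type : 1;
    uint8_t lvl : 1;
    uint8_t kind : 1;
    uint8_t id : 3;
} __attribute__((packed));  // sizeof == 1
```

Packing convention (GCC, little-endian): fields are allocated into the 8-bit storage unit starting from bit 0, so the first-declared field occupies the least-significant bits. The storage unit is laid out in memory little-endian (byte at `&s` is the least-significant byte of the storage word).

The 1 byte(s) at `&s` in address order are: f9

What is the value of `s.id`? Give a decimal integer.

[0]=0xf9 (little-endian) → word 0xf9
rsvd:1 @ bit 0 → (0xf9>>0)&0x1 = 0x1
prio:1 @ bit 1 → (0xf9>>1)&0x1 = 0x0
type:1 @ bit 2 → (0xf9>>2)&0x1 = 0x0
lvl:1 @ bit 3 → (0xf9>>3)&0x1 = 0x1
kind:1 @ bit 4 → (0xf9>>4)&0x1 = 0x1
id:3 @ bit 5 → (0xf9>>5)&0x7 = 0x7  ←

7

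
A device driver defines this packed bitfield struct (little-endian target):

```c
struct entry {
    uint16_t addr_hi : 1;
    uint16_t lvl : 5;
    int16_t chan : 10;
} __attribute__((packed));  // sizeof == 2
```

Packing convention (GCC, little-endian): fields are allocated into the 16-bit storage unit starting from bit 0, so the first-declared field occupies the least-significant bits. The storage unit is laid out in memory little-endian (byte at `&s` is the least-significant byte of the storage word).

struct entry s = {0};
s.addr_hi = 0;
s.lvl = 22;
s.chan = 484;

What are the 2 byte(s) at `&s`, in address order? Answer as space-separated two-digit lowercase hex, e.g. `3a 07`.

[0+:1] addr_hi=0 & 0x1 = 0x0; word=0x0000
[1+:5] lvl=22 & 0x1f = 0x16; word=0x002c
[6+:10] chan=484 & 0x3ff = 0x1e4; word=0x792c
word = 0x792c → little-endian bytes:
  [0]=0x2c  [1]=0x79

2c 79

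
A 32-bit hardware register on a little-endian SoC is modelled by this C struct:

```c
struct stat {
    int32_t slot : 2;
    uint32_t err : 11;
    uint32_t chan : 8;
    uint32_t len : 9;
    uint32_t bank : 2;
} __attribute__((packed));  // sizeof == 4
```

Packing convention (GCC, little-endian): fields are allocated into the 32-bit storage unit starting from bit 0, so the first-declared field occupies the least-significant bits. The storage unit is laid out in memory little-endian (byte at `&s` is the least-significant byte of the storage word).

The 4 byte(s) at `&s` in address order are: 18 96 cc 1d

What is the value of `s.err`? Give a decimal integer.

[0]=0x18 [1]=0x96 [2]=0xcc [3]=0x1d (little-endian) → word 0x1dcc9618
slot [0+:2] = (word>>0) & 0x3 = 0
err [2+:11] = (word>>2) & 0x7ff = 1414  ←
chan [13+:8] = (word>>13) & 0xff = 100
len [21+:9] = (word>>21) & 0x1ff = 238
bank [30+:2] = (word>>30) & 0x3 = 0

1414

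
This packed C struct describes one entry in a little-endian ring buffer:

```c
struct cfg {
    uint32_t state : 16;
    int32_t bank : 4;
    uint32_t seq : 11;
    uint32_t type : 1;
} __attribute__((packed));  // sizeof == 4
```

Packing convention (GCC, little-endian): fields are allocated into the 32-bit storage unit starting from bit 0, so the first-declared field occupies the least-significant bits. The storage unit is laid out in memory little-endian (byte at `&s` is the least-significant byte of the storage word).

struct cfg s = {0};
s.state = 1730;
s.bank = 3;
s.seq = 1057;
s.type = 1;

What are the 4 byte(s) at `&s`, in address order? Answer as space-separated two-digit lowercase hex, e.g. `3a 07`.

state (16b) val=1730 bits=0x6c2 at bit 0: 0x000006c2
bank (4b) val=3 bits=0x3 at bit 16: 0x000306c2
seq (11b) val=1057 bits=0x421 at bit 20: 0x421306c2
type (1b) val=1 bits=0x1 at bit 31: 0xc21306c2
word = 0xc21306c2 → little-endian bytes:
  [0]=0xc2  [1]=0x06  [2]=0x13  [3]=0xc2

c2 06 13 c2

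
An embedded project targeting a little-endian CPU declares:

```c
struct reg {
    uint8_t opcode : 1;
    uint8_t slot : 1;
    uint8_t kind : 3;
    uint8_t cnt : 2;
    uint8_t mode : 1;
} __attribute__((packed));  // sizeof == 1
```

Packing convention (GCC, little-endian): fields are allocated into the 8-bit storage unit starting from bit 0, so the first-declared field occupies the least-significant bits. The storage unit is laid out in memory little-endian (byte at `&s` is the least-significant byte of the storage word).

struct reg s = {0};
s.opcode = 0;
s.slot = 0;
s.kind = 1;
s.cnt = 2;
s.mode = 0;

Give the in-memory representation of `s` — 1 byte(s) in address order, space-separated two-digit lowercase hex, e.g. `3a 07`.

[0+:1] opcode=0 & 0x1 = 0x0; word=0x00
[1+:1] slot=0 & 0x1 = 0x0; word=0x00
[2+:3] kind=1 & 0x7 = 0x1; word=0x04
[5+:2] cnt=2 & 0x3 = 0x2; word=0x44
[7+:1] mode=0 & 0x1 = 0x0; word=0x44
word = 0x44 → little-endian bytes:
  [0]=0x44

44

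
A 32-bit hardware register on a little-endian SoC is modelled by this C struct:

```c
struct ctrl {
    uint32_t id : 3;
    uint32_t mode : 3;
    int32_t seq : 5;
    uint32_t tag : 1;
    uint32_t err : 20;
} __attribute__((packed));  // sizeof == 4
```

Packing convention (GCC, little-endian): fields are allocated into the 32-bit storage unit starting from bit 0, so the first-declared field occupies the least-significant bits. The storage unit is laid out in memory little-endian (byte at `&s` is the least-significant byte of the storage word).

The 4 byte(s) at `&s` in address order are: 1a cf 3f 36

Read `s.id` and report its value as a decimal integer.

2

[0]=0x1a [1]=0xcf [2]=0x3f [3]=0x36 (little-endian) → word 0x363fcf1a
id [0+:3] = (word>>0) & 0x7 = 2  ←
mode [3+:3] = (word>>3) & 0x7 = 3
seq [6+:5] = (word>>6) & 0x1f = 28
tag [11+:1] = (word>>11) & 0x1 = 1
err [12+:20] = (word>>12) & 0xfffff = 222204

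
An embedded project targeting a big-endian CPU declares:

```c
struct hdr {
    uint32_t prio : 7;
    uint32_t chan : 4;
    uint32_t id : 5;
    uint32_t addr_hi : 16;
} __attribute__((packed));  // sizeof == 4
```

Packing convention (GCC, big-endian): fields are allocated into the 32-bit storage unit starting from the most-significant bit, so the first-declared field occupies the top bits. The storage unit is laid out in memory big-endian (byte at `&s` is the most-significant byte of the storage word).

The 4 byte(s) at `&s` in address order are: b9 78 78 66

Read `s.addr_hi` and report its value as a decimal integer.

30822

[0]=0xb9 [1]=0x78 [2]=0x78 [3]=0x66 (big-endian) → word 0xb9787866
prio:7 @ bit 25 → (0xb9787866>>25)&0x7f = 0x5c
chan:4 @ bit 21 → (0xb9787866>>21)&0xf = 0xb
id:5 @ bit 16 → (0xb9787866>>16)&0x1f = 0x18
addr_hi:16 @ bit 0 → (0xb9787866>>0)&0xffff = 0x7866  ←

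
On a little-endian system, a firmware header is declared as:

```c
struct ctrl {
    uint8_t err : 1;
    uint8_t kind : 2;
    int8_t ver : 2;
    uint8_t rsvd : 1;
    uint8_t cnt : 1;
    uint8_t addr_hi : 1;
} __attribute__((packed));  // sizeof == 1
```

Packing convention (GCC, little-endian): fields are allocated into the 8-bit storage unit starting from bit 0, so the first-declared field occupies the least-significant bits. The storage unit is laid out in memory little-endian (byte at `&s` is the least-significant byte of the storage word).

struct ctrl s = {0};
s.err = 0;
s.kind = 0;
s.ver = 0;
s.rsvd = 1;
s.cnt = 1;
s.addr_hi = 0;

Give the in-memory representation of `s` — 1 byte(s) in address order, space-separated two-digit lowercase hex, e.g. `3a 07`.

[0+:1] err=0 & 0x1 = 0x0; word=0x00
[1+:2] kind=0 & 0x3 = 0x0; word=0x00
[3+:2] ver=0 & 0x3 = 0x0; word=0x00
[5+:1] rsvd=1 & 0x1 = 0x1; word=0x20
[6+:1] cnt=1 & 0x1 = 0x1; word=0x60
[7+:1] addr_hi=0 & 0x1 = 0x0; word=0x60
word = 0x60 → little-endian bytes:
  [0]=0x60

60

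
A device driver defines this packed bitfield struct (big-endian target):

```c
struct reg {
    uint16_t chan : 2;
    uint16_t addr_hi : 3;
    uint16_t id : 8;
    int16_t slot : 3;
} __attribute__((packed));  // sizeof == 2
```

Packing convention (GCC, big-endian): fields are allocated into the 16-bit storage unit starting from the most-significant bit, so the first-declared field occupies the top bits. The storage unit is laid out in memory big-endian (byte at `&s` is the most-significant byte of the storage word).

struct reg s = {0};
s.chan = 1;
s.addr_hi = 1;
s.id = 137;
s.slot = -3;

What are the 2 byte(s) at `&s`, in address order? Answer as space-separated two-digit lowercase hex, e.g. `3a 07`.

4c 4d

chan (2b) val=1 bits=0x1 at bit 14: 0x4000
addr_hi (3b) val=1 bits=0x1 at bit 11: 0x4800
id (8b) val=137 bits=0x89 at bit 3: 0x4c48
slot (3b) val=-3 bits=0x5 at bit 0: 0x4c4d
word = 0x4c4d → big-endian bytes:
  [0]=0x4c  [1]=0x4d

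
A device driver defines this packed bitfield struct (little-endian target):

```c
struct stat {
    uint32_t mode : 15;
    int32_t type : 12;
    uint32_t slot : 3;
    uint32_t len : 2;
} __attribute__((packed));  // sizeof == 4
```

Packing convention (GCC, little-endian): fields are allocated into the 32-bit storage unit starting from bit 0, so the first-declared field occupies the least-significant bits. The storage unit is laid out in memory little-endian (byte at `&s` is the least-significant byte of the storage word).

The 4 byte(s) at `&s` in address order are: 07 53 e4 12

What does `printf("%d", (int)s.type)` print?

[0]=0x07 [1]=0x53 [2]=0xe4 [3]=0x12 (little-endian) → word 0x12e45307
mode [0+:15] = (word>>0) & 0x7fff = 21255
type [15+:12] = (word>>15) & 0xfff = 1480  ←
slot [27+:3] = (word>>27) & 0x7 = 2
len [30+:2] = (word>>30) & 0x3 = 0
type signed 12b, MSB=0: value = 1480

1480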